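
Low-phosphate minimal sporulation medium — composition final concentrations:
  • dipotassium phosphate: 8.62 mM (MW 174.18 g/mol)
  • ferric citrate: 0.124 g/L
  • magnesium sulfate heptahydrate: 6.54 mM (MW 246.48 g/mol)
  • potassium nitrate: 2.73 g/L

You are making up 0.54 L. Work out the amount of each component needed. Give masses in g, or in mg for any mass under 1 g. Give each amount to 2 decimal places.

dipotassium phosphate 810.77 mg; ferric citrate 66.96 mg; magnesium sulfate heptahydrate 870.47 mg; potassium nitrate 1.47 g

Scale factor relative to 1 L: 0.54.
dipotassium phosphate: 8.62 mmol/L × 174.18 mg/mmol × 0.54 L = 810.77 mg
ferric citrate: 0.124 g/L × 0.54 L = 0.06696 g = 66.96 mg
magnesium sulfate heptahydrate: 6.54 mmol/L × 246.48 mg/mmol × 0.54 L = 870.47 mg
potassium nitrate: 2.73 g/L × 0.54 L = 1.47 g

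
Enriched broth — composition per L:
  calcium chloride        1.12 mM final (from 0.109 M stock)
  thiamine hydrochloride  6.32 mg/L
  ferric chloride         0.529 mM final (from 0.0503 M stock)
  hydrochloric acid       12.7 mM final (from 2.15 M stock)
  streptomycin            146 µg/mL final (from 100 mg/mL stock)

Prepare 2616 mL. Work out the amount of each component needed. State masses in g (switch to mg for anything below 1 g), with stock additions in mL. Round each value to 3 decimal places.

calcium chloride 26.880 mL; thiamine hydrochloride 16.533 mg; ferric chloride 27.512 mL; hydrochloric acid 15.453 mL; streptomycin 3.819 mL

Target volume = 2616 mL = 2.616 L.
calcium chloride: dilute stock: 1.12 mM × 2616 mL ÷ 109 mM = 26.880 mL
thiamine hydrochloride: 6.32 mg/L × 2.616 L = 16.533 mg
ferric chloride: C1V1 = C2V2 → 0.529 mM × 2616 mL ÷ 50.3 mM = 27.512 mL
hydrochloric acid: dilute stock: 12.7 mM × 2616 mL ÷ 2150 mM = 15.453 mL
streptomycin: dilute stock: 146 µg/mL × 2616 mL ÷ 100000 µg/mL = 3.819 mL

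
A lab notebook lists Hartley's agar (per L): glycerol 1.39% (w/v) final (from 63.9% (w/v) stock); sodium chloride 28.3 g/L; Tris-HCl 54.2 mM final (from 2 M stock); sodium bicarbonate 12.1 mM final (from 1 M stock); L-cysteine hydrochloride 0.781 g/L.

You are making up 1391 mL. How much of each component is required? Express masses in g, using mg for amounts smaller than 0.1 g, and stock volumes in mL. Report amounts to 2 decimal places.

glycerol 30.26 mL; sodium chloride 39.37 g; Tris-HCl 37.70 mL; sodium bicarbonate 16.83 mL; L-cysteine hydrochloride 1.09 g

Target volume = 1391 mL = 1.391 L.
glycerol: V = C2·V2/C1 = 1.39% ÷ 63.9% × 1391 mL = 30.26 mL
sodium chloride: 28.3 g/L × 1.391 L = 39.37 g
Tris-HCl: C1V1 = C2V2 → 54.2 mM × 1391 mL ÷ 2000 mM = 37.70 mL
sodium bicarbonate: dilute stock: 12.1 mM × 1391 mL ÷ 1000 mM = 16.83 mL
L-cysteine hydrochloride: 0.781 g/L × 1.391 L = 1.09 g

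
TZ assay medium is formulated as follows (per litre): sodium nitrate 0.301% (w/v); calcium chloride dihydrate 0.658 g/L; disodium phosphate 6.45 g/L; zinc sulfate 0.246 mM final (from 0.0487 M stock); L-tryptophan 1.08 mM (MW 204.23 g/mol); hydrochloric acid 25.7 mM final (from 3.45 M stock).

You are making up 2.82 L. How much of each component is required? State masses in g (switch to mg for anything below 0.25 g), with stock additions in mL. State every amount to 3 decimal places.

Working volume: 2.82 L.
sodium nitrate: 0.301 g per 100 mL × 2820 mL ÷ 100 = 8.488 g
calcium chloride dihydrate: 0.658 g/L × 2.82 L = 1.856 g
disodium phosphate: 6.45 g/L × 2.82 L = 18.189 g
zinc sulfate: V = C2·V2/C1 = 0.246 mM × 2820 mL ÷ 48.7 mM = 14.245 mL
L-tryptophan: 1.08 mmol/L × 204.23 g/mol × 2.82 L ÷ 1000 = 0.622 g
hydrochloric acid: V = C2·V2/C1 = 25.7 mM × 2820 mL ÷ 3450 mM = 21.007 mL

sodium nitrate 8.488 g; calcium chloride dihydrate 1.856 g; disodium phosphate 18.189 g; zinc sulfate 14.245 mL; L-tryptophan 0.622 g; hydrochloric acid 21.007 mL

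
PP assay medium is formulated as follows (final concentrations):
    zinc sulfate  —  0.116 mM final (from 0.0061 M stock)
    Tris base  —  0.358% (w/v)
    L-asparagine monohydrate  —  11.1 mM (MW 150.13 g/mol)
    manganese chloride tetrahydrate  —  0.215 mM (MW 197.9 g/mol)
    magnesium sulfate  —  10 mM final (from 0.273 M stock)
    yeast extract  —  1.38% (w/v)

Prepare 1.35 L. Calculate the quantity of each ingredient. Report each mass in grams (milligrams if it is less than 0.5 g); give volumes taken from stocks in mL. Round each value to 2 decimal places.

zinc sulfate 25.67 mL; Tris base 4.83 g; L-asparagine monohydrate 2.25 g; manganese chloride tetrahydrate 57.44 mg; magnesium sulfate 49.45 mL; yeast extract 18.63 g

Scale factor relative to 1 L: 1.35.
zinc sulfate: V = C2·V2/C1 = 0.116 mM × 1350 mL ÷ 6.1 mM = 25.67 mL
Tris base: 0.358 g per 100 mL × 1350 mL ÷ 100 = 4.83 g
L-asparagine monohydrate: 11.1 mmol/L × 150.13 g/mol × 1.35 L ÷ 1000 = 2.25 g
manganese chloride tetrahydrate: 0.215 mmol/L × 197.9 mg/mmol × 1.35 L = 57.44 mg
magnesium sulfate: dilute stock: 10 mM × 1350 mL ÷ 273 mM = 49.45 mL
yeast extract: 1.38 g per 100 mL × 1350 mL ÷ 100 = 18.63 g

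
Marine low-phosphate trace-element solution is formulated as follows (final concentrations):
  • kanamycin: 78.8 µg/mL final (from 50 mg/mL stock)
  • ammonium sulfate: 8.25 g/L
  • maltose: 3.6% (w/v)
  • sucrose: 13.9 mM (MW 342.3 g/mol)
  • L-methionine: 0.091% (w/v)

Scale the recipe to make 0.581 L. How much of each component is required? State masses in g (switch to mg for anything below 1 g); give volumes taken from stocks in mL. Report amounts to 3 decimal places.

Scale factor relative to 1 L: 0.581.
kanamycin: dilute stock: 78.8 µg/mL × 581 mL ÷ 50000 µg/mL = 0.916 mL
ammonium sulfate: 8.25 g/L × 0.581 L = 4.793 g
maltose: 3.6 g per 100 mL × 581 mL ÷ 100 = 20.916 g
sucrose: 13.9 mmol/L × 342.3 g/mol × 0.581 L ÷ 1000 = 2.764 g
L-methionine: 0.091 g per 100 mL × 581 mL ÷ 100 = 0.52871 g = 528.710 mg

kanamycin 0.916 mL; ammonium sulfate 4.793 g; maltose 20.916 g; sucrose 2.764 g; L-methionine 528.710 mg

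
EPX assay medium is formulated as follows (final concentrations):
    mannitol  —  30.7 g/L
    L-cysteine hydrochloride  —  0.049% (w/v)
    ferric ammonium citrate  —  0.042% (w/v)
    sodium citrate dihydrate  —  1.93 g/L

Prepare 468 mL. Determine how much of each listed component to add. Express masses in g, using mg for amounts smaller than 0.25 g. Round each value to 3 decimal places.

Target volume = 468 mL = 0.468 L.
mannitol: 30.7 g/L × 0.468 L = 14.368 g
L-cysteine hydrochloride: 0.049% w/v = 0.49 g/L → 0.49 × 0.468 L = 0.22932 g = 229.320 mg
ferric ammonium citrate: 0.042% w/v = 0.42 g/L → 0.42 × 0.468 L = 0.19656 g = 196.560 mg
sodium citrate dihydrate: 1.93 g/L × 0.468 L = 0.903 g

mannitol 14.368 g; L-cysteine hydrochloride 229.320 mg; ferric ammonium citrate 196.560 mg; sodium citrate dihydrate 0.903 g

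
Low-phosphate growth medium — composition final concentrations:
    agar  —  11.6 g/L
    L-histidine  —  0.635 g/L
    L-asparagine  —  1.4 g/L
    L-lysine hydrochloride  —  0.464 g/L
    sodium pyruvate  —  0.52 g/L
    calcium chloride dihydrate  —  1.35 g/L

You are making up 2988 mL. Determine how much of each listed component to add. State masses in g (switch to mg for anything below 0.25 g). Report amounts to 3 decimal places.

agar 34.661 g; L-histidine 1.897 g; L-asparagine 4.183 g; L-lysine hydrochloride 1.386 g; sodium pyruvate 1.554 g; calcium chloride dihydrate 4.034 g

Target volume = 2988 mL = 2.988 L.
agar: 11.6 g/L × 2.988 L = 34.661 g
L-histidine: 0.635 g/L × 2.988 L = 1.897 g
L-asparagine: 1.4 g/L × 2.988 L = 4.183 g
L-lysine hydrochloride: 0.464 g/L × 2.988 L = 1.386 g
sodium pyruvate: 0.52 g/L × 2.988 L = 1.554 g
calcium chloride dihydrate: 1.35 g/L × 2.988 L = 4.034 g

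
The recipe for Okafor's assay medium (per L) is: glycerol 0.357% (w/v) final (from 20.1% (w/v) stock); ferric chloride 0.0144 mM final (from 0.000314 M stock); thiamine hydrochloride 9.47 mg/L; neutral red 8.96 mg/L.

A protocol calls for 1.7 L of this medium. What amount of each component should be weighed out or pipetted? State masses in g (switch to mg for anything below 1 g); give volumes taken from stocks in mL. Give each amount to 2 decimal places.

glycerol 30.19 mL; ferric chloride 77.96 mL; thiamine hydrochloride 16.10 mg; neutral red 15.23 mg

Working volume: 1.7 L.
glycerol: C1V1 = C2V2 → 0.357% ÷ 20.1% × 1700 mL = 30.19 mL
ferric chloride: V = C2·V2/C1 = 0.0144 mM × 1700 mL ÷ 0.314 mM = 77.96 mL
thiamine hydrochloride: 9.47 mg/L × 1.7 L = 16.10 mg
neutral red: 8.96 mg/L × 1.7 L = 15.23 mg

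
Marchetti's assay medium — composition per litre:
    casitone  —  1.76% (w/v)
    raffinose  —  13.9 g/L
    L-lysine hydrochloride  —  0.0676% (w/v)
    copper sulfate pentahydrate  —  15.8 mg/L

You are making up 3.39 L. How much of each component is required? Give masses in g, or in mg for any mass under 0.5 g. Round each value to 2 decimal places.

Scale factor relative to 1 L: 3.39.
casitone: 1.76% w/v = 17.6 g/L → 17.6 × 3.39 L = 59.66 g
raffinose: 13.9 g/L × 3.39 L = 47.12 g
L-lysine hydrochloride: 0.0676 g per 100 mL × 3390 mL ÷ 100 = 2.29 g
copper sulfate pentahydrate: 15.8 mg/L × 3.39 L = 53.56 mg

casitone 59.66 g; raffinose 47.12 g; L-lysine hydrochloride 2.29 g; copper sulfate pentahydrate 53.56 mg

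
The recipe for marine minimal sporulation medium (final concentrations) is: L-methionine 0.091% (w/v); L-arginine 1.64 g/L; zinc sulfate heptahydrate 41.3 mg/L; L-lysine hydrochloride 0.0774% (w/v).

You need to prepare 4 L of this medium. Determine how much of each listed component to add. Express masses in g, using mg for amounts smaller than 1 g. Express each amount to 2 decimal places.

Working volume: 4 L.
L-methionine: 0.091% w/v = 0.91 g/L → 0.91 × 4 L = 3.64 g
L-arginine: 1.64 g/L × 4 L = 6.56 g
zinc sulfate heptahydrate: 41.3 mg/L × 4 L = 165.20 mg
L-lysine hydrochloride: 0.0774% w/v = 0.774 g/L → 0.774 × 4 L = 3.10 g

L-methionine 3.64 g; L-arginine 6.56 g; zinc sulfate heptahydrate 165.20 mg; L-lysine hydrochloride 3.10 g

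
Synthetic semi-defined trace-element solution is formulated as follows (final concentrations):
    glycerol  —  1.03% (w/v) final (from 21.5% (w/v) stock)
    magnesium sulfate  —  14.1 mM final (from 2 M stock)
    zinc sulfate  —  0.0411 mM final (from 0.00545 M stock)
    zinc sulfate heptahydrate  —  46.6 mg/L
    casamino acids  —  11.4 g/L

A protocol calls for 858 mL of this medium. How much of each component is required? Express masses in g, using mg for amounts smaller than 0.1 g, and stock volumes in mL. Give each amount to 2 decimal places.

Target volume = 858 mL = 0.858 L.
glycerol: C1V1 = C2V2 → 1.03% ÷ 21.5% × 858 mL = 41.10 mL
magnesium sulfate: V = C2·V2/C1 = 14.1 mM × 858 mL ÷ 2000 mM = 6.05 mL
zinc sulfate: V = C2·V2/C1 = 0.0411 mM × 858 mL ÷ 5.45 mM = 6.47 mL
zinc sulfate heptahydrate: 46.6 mg/L × 0.858 L = 39.98 mg
casamino acids: 11.4 g/L × 0.858 L = 9.78 g

glycerol 41.10 mL; magnesium sulfate 6.05 mL; zinc sulfate 6.47 mL; zinc sulfate heptahydrate 39.98 mg; casamino acids 9.78 g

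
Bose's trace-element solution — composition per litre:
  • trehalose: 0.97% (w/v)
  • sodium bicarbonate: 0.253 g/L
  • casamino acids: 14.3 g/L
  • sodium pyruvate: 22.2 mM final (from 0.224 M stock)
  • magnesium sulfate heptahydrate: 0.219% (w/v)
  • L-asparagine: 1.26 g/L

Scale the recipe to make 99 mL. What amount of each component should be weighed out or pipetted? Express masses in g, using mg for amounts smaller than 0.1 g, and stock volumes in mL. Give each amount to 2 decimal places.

trehalose 0.96 g; sodium bicarbonate 25.05 mg; casamino acids 1.42 g; sodium pyruvate 9.81 mL; magnesium sulfate heptahydrate 0.22 g; L-asparagine 0.12 g

Target volume = 99 mL = 0.099 L.
trehalose: 0.97% w/v = 9.7 g/L → 9.7 × 0.099 L = 0.96 g
sodium bicarbonate: 0.253 g/L × 0.099 L = 0.025047 g = 25.05 mg
casamino acids: 14.3 g/L × 0.099 L = 1.42 g
sodium pyruvate: V = C2·V2/C1 = 22.2 mM × 99 mL ÷ 224 mM = 9.81 mL
magnesium sulfate heptahydrate: 0.219% w/v = 2.19 g/L → 2.19 × 0.099 L = 0.22 g
L-asparagine: 1.26 g/L × 0.099 L = 0.12 g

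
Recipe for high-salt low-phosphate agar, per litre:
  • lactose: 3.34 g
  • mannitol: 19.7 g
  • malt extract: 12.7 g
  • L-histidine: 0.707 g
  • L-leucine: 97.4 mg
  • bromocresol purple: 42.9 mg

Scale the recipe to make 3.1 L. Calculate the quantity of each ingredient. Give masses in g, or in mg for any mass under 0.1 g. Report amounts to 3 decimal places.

lactose 10.354 g; mannitol 61.070 g; malt extract 39.370 g; L-histidine 2.192 g; L-leucine 0.302 g; bromocresol purple 0.133 g

Scale factor = 3100 mL / 1000 mL = 3.1.
lactose: 3.34 g × (3100 mL / 1000 mL) = 10.354 g
mannitol: 19.7 g × (3100 mL / 1000 mL) = 61.070 g
malt extract: 12.7 g × (3100 mL / 1000 mL) = 39.370 g
L-histidine: 0.707 g × (3100 mL / 1000 mL) = 2.192 g
L-leucine: 97.4 mg × (3100 mL / 1000 mL) = 301.94 mg = 0.302 g
bromocresol purple: 42.9 mg × (3100 mL / 1000 mL) = 132.99 mg = 0.133 g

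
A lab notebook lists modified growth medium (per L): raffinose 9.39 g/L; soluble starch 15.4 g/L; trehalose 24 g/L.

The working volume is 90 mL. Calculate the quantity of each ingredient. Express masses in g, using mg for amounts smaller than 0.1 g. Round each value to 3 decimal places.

Working volume: 90 mL = 0.09 L.
raffinose: 9.39 g/L × 0.09 L = 0.845 g
soluble starch: 15.4 g/L × 0.09 L = 1.386 g
trehalose: 24 g/L × 0.09 L = 2.160 g

raffinose 0.845 g; soluble starch 1.386 g; trehalose 2.160 g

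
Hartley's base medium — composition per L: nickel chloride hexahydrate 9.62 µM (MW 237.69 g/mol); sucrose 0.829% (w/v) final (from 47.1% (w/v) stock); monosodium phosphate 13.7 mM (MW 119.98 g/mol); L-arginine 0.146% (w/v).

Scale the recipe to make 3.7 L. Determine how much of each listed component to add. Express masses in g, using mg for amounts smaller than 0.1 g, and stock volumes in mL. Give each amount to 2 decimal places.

Working volume: 3.7 L.
nickel chloride hexahydrate: 9.62 µmol/L × 237.69 g/mol × 3.7 L ÷ 1000 = 8.46 mg
sucrose: V = C2·V2/C1 = 0.829% ÷ 47.1% × 3700 mL = 65.12 mL
monosodium phosphate: 13.7 mmol/L × 119.98 g/mol × 3.7 L ÷ 1000 = 6.08 g
L-arginine: 0.146 g per 100 mL × 3700 mL ÷ 100 = 5.40 g

nickel chloride hexahydrate 8.46 mg; sucrose 65.12 mL; monosodium phosphate 6.08 g; L-arginine 5.40 g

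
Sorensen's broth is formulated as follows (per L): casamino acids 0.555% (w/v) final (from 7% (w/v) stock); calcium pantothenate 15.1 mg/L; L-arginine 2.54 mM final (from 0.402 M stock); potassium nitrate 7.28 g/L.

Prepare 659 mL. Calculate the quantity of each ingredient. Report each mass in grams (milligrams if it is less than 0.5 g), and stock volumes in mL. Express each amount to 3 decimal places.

casamino acids 52.249 mL; calcium pantothenate 9.951 mg; L-arginine 4.164 mL; potassium nitrate 4.798 g

Target volume = 659 mL = 0.659 L.
casamino acids: dilute stock: 0.555% ÷ 7% × 659 mL = 52.249 mL
calcium pantothenate: 15.1 mg/L × 0.659 L = 9.951 mg
L-arginine: C1V1 = C2V2 → 2.54 mM × 659 mL ÷ 402 mM = 4.164 mL
potassium nitrate: 7.28 g/L × 0.659 L = 4.798 g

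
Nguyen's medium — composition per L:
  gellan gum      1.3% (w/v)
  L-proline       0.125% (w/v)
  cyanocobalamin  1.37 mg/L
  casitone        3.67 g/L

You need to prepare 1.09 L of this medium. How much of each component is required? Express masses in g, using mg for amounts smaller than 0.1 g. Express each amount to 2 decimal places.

gellan gum 14.17 g; L-proline 1.36 g; cyanocobalamin 1.49 mg; casitone 4.00 g

Scale factor relative to 1 L: 1.09.
gellan gum: 1.3 g per 100 mL × 1090 mL ÷ 100 = 14.17 g
L-proline: 0.125% w/v = 1.25 g/L → 1.25 × 1.09 L = 1.36 g
cyanocobalamin: 1.37 mg/L × 1.09 L = 1.49 mg
casitone: 3.67 g/L × 1.09 L = 4.00 g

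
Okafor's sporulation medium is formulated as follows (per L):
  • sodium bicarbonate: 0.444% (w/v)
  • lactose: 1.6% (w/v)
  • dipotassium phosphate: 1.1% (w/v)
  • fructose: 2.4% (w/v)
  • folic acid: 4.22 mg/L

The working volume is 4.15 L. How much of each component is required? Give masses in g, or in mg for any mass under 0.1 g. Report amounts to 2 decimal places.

Scale factor relative to 1 L: 4.15.
sodium bicarbonate: 0.444 g per 100 mL × 4150 mL ÷ 100 = 18.43 g
lactose: 1.6% w/v = 16 g/L → 16 × 4.15 L = 66.40 g
dipotassium phosphate: 1.1% w/v = 11 g/L → 11 × 4.15 L = 45.65 g
fructose: 2.4 g per 100 mL × 4150 mL ÷ 100 = 99.60 g
folic acid: 4.22 mg/L × 4.15 L = 17.51 mg

sodium bicarbonate 18.43 g; lactose 66.40 g; dipotassium phosphate 45.65 g; fructose 99.60 g; folic acid 17.51 mg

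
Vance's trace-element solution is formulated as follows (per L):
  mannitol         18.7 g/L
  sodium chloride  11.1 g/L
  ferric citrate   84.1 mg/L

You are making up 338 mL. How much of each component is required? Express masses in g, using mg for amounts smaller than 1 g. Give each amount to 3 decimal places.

mannitol 6.321 g; sodium chloride 3.752 g; ferric citrate 28.426 mg

Working volume: 338 mL = 0.338 L.
mannitol: 18.7 g/L × 0.338 L = 6.321 g
sodium chloride: 11.1 g/L × 0.338 L = 3.752 g
ferric citrate: 84.1 mg/L × 0.338 L = 28.426 mg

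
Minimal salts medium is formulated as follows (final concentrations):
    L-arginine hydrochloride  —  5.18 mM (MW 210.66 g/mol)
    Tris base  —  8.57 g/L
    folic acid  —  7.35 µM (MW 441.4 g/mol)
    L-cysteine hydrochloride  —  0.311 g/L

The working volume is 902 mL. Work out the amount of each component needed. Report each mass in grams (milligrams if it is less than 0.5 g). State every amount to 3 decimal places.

L-arginine hydrochloride 0.984 g; Tris base 7.730 g; folic acid 2.926 mg; L-cysteine hydrochloride 280.522 mg

Target volume = 902 mL = 0.902 L.
L-arginine hydrochloride: 5.18 mmol/L × 210.66 g/mol × 0.902 L ÷ 1000 = 0.984 g
Tris base: 8.57 g/L × 0.902 L = 7.730 g
folic acid: 7.35 µmol/L × 441.4 g/mol × 0.902 L ÷ 1000 = 2.926 mg
L-cysteine hydrochloride: 0.311 g/L × 0.902 L = 0.280522 g = 280.522 mg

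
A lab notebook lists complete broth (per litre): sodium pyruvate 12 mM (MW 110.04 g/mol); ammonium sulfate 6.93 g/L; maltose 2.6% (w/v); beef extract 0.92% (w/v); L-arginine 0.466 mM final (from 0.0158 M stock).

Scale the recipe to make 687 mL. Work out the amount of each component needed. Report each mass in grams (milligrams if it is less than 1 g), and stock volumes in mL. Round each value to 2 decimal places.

sodium pyruvate 907.17 mg; ammonium sulfate 4.76 g; maltose 17.86 g; beef extract 6.32 g; L-arginine 20.26 mL

Target volume = 687 mL = 0.687 L.
sodium pyruvate: 12 mmol/L × 110.04 mg/mmol × 0.687 L = 907.17 mg
ammonium sulfate: 6.93 g/L × 0.687 L = 4.76 g
maltose: 2.6% w/v = 26 g/L → 26 × 0.687 L = 17.86 g
beef extract: 0.92 g per 100 mL × 687 mL ÷ 100 = 6.32 g
L-arginine: dilute stock: 0.466 mM × 687 mL ÷ 15.8 mM = 20.26 mL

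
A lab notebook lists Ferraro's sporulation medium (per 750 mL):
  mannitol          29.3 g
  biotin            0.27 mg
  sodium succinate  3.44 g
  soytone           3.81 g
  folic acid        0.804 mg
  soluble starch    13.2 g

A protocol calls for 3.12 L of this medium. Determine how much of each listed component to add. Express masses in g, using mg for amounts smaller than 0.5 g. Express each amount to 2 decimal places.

mannitol 121.89 g; biotin 1.12 mg; sodium succinate 14.31 g; soytone 15.85 g; folic acid 3.34 mg; soluble starch 54.91 g

Scale factor = 3120 mL / 750 mL = 4.16.
mannitol: 29.3 g × (3120 mL / 750 mL) = 121.89 g
biotin: 0.27 mg × (3120 mL / 750 mL) = 1.12 mg
sodium succinate: 3.44 g × (3120 mL / 750 mL) = 14.31 g
soytone: 3.81 g × (3120 mL / 750 mL) = 15.85 g
folic acid: 0.804 mg × (3120 mL / 750 mL) = 3.34 mg
soluble starch: 13.2 g × (3120 mL / 750 mL) = 54.91 g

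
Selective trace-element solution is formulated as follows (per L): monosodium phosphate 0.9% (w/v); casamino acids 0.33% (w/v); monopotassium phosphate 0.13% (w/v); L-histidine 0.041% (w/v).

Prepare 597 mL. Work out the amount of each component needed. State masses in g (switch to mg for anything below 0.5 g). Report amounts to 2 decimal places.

monosodium phosphate 5.37 g; casamino acids 1.97 g; monopotassium phosphate 0.78 g; L-histidine 244.77 mg

Target volume = 597 mL = 0.597 L.
monosodium phosphate: 0.9% w/v = 9 g/L → 9 × 0.597 L = 5.37 g
casamino acids: 0.33 g per 100 mL × 597 mL ÷ 100 = 1.97 g
monopotassium phosphate: 0.13% w/v = 1.3 g/L → 1.3 × 0.597 L = 0.78 g
L-histidine: 0.041% w/v = 0.41 g/L → 0.41 × 0.597 L = 0.24477 g = 244.77 mg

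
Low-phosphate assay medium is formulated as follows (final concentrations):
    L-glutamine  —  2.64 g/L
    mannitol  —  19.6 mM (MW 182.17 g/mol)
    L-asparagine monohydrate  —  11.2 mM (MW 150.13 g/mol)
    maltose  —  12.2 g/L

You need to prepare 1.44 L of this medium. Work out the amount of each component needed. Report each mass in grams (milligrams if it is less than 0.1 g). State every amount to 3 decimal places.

Scale factor relative to 1 L: 1.44.
L-glutamine: 2.64 g/L × 1.44 L = 3.802 g
mannitol: 19.6 mmol/L × 182.17 g/mol × 1.44 L ÷ 1000 = 5.142 g
L-asparagine monohydrate: 11.2 mmol/L × 150.13 g/mol × 1.44 L ÷ 1000 = 2.421 g
maltose: 12.2 g/L × 1.44 L = 17.568 g

L-glutamine 3.802 g; mannitol 5.142 g; L-asparagine monohydrate 2.421 g; maltose 17.568 g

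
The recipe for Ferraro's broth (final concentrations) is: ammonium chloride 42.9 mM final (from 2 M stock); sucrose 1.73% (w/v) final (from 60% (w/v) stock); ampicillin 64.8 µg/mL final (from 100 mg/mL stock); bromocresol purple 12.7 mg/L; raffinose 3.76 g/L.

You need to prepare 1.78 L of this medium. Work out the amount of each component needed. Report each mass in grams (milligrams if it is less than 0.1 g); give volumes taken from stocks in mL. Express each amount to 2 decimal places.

ammonium chloride 38.18 mL; sucrose 51.32 mL; ampicillin 1.15 mL; bromocresol purple 22.61 mg; raffinose 6.69 g

Scale factor relative to 1 L: 1.78.
ammonium chloride: V = C2·V2/C1 = 42.9 mM × 1780 mL ÷ 2000 mM = 38.18 mL
sucrose: C1V1 = C2V2 → 1.73% ÷ 60% × 1780 mL = 51.32 mL
ampicillin: C1V1 = C2V2 → 64.8 µg/mL × 1780 mL ÷ 100000 µg/mL = 1.15 mL
bromocresol purple: 12.7 mg/L × 1.78 L = 22.61 mg
raffinose: 3.76 g/L × 1.78 L = 6.69 g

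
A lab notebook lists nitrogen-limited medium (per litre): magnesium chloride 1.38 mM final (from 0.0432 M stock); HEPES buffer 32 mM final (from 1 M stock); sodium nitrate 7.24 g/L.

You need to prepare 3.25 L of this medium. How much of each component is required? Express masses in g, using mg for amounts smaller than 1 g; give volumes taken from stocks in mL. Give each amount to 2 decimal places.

Working volume: 3.25 L.
magnesium chloride: C1V1 = C2V2 → 1.38 mM × 3250 mL ÷ 43.2 mM = 103.82 mL
HEPES buffer: V = C2·V2/C1 = 32 mM × 3250 mL ÷ 1000 mM = 104.00 mL
sodium nitrate: 7.24 g/L × 3.25 L = 23.53 g

magnesium chloride 103.82 mL; HEPES buffer 104.00 mL; sodium nitrate 23.53 g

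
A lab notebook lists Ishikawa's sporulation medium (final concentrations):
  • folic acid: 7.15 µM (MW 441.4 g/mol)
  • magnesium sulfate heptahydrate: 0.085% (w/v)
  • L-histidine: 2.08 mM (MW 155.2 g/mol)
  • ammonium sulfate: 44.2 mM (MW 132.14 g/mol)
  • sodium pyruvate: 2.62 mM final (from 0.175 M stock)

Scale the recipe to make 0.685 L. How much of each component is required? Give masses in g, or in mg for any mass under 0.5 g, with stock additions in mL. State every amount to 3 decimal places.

folic acid 2.162 mg; magnesium sulfate heptahydrate 0.582 g; L-histidine 221.129 mg; ammonium sulfate 4.001 g; sodium pyruvate 10.255 mL

Scale factor relative to 1 L: 0.685.
folic acid: 7.15 µmol/L × 441.4 g/mol × 0.685 L ÷ 1000 = 2.162 mg
magnesium sulfate heptahydrate: 0.085 g per 100 mL × 685 mL ÷ 100 = 0.582 g
L-histidine: 2.08 mmol/L × 155.2 mg/mmol × 0.685 L = 221.129 mg
ammonium sulfate: 44.2 mmol/L × 132.14 g/mol × 0.685 L ÷ 1000 = 4.001 g
sodium pyruvate: V = C2·V2/C1 = 2.62 mM × 685 mL ÷ 175 mM = 10.255 mL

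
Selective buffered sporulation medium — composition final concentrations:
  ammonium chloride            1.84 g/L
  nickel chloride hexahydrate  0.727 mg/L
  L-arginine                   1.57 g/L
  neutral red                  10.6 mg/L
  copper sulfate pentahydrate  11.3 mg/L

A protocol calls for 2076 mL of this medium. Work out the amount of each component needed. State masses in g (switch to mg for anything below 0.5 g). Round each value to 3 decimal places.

ammonium chloride 3.820 g; nickel chloride hexahydrate 1.509 mg; L-arginine 3.259 g; neutral red 22.006 mg; copper sulfate pentahydrate 23.459 mg

Target volume = 2076 mL = 2.076 L.
ammonium chloride: 1.84 g/L × 2.076 L = 3.820 g
nickel chloride hexahydrate: 0.727 mg/L × 2.076 L = 1.509 mg
L-arginine: 1.57 g/L × 2.076 L = 3.259 g
neutral red: 10.6 mg/L × 2.076 L = 22.006 mg
copper sulfate pentahydrate: 11.3 mg/L × 2.076 L = 23.459 mg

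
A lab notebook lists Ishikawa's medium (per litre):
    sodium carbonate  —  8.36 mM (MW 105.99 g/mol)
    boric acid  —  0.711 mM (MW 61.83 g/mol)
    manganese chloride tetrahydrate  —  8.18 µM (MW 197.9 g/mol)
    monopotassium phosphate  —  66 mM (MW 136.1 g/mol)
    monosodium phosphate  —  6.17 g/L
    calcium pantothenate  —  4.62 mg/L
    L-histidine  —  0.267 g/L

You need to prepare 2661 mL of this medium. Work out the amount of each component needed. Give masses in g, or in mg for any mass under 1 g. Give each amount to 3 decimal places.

sodium carbonate 2.358 g; boric acid 116.981 mg; manganese chloride tetrahydrate 4.308 mg; monopotassium phosphate 23.903 g; monosodium phosphate 16.418 g; calcium pantothenate 12.294 mg; L-histidine 710.487 mg

Target volume = 2661 mL = 2.661 L.
sodium carbonate: 8.36 mmol/L × 105.99 g/mol × 2.661 L ÷ 1000 = 2.358 g
boric acid: 0.711 mmol/L × 61.83 mg/mmol × 2.661 L = 116.981 mg
manganese chloride tetrahydrate: 8.18 µmol/L × 197.9 g/mol × 2.661 L ÷ 1000 = 4.308 mg
monopotassium phosphate: 66 mmol/L × 136.1 g/mol × 2.661 L ÷ 1000 = 23.903 g
monosodium phosphate: 6.17 g/L × 2.661 L = 16.418 g
calcium pantothenate: 4.62 mg/L × 2.661 L = 12.294 mg
L-histidine: 0.267 g/L × 2.661 L = 0.710487 g = 710.487 mg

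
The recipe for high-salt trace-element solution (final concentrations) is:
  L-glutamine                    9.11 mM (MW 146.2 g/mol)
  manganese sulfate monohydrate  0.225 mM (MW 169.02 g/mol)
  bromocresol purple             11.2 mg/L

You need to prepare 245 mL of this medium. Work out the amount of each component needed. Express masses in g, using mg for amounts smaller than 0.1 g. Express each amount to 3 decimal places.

Target volume = 245 mL = 0.245 L.
L-glutamine: 9.11 mmol/L × 146.2 g/mol × 0.245 L ÷ 1000 = 0.326 g
manganese sulfate monohydrate: 0.225 mmol/L × 169.02 mg/mmol × 0.245 L = 9.317 mg
bromocresol purple: 11.2 mg/L × 0.245 L = 2.744 mg

L-glutamine 0.326 g; manganese sulfate monohydrate 9.317 mg; bromocresol purple 2.744 mg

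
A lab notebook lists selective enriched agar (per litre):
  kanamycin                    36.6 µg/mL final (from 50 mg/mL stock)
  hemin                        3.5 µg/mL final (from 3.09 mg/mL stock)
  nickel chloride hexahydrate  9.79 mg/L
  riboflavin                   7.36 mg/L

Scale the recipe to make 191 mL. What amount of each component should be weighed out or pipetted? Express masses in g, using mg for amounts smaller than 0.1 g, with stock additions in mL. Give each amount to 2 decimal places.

Scale factor relative to 1 L: 0.191.
kanamycin: C1V1 = C2V2 → 36.6 µg/mL × 191 mL ÷ 50000 µg/mL = 0.14 mL
hemin: dilute stock: 3.5 µg/mL × 191 mL ÷ 3090 µg/mL = 0.22 mL
nickel chloride hexahydrate: 9.79 mg/L × 0.191 L = 1.87 mg
riboflavin: 7.36 mg/L × 0.191 L = 1.41 mg

kanamycin 0.14 mL; hemin 0.22 mL; nickel chloride hexahydrate 1.87 mg; riboflavin 1.41 mg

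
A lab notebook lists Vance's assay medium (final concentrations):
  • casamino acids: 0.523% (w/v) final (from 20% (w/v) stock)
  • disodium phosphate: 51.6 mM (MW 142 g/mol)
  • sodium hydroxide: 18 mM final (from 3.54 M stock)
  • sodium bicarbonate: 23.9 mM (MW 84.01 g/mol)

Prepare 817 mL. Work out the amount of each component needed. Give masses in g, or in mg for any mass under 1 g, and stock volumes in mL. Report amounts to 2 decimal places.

casamino acids 21.36 mL; disodium phosphate 5.99 g; sodium hydroxide 4.15 mL; sodium bicarbonate 1.64 g

Scale factor relative to 1 L: 0.817.
casamino acids: dilute stock: 0.523% ÷ 20% × 817 mL = 21.36 mL
disodium phosphate: 51.6 mmol/L × 142 g/mol × 0.817 L ÷ 1000 = 5.99 g
sodium hydroxide: C1V1 = C2V2 → 18 mM × 817 mL ÷ 3540 mM = 4.15 mL
sodium bicarbonate: 23.9 mmol/L × 84.01 g/mol × 0.817 L ÷ 1000 = 1.64 g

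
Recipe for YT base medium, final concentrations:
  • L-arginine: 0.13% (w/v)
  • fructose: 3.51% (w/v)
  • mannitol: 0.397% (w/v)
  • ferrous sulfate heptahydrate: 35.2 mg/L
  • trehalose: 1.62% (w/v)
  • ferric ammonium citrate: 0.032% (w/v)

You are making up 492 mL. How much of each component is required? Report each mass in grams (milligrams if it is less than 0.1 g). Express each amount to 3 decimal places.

Working volume: 492 mL = 0.492 L.
L-arginine: 0.13% w/v = 1.3 g/L → 1.3 × 0.492 L = 0.640 g
fructose: 3.51 g per 100 mL × 492 mL ÷ 100 = 17.269 g
mannitol: 0.397 g per 100 mL × 492 mL ÷ 100 = 1.953 g
ferrous sulfate heptahydrate: 35.2 mg/L × 0.492 L = 17.318 mg
trehalose: 1.62% w/v = 16.2 g/L → 16.2 × 0.492 L = 7.970 g
ferric ammonium citrate: 0.032% w/v = 0.32 g/L → 0.32 × 0.492 L = 0.157 g

L-arginine 0.640 g; fructose 17.269 g; mannitol 1.953 g; ferrous sulfate heptahydrate 17.318 mg; trehalose 7.970 g; ferric ammonium citrate 0.157 g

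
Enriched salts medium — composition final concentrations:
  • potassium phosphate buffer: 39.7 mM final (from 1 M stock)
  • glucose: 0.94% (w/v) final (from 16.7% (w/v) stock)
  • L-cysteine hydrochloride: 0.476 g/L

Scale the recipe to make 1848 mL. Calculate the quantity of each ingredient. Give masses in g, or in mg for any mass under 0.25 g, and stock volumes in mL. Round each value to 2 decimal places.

Target volume = 1848 mL = 1.848 L.
potassium phosphate buffer: dilute stock: 39.7 mM × 1848 mL ÷ 1000 mM = 73.37 mL
glucose: V = C2·V2/C1 = 0.94% ÷ 16.7% × 1848 mL = 104.02 mL
L-cysteine hydrochloride: 0.476 g/L × 1.848 L = 0.88 g

potassium phosphate buffer 73.37 mL; glucose 104.02 mL; L-cysteine hydrochloride 0.88 g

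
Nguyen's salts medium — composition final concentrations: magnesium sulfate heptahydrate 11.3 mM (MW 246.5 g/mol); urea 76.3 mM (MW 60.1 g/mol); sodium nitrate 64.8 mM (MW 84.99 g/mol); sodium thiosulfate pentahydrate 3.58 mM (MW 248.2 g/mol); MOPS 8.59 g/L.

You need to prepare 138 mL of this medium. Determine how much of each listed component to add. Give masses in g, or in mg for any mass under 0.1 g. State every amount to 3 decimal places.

magnesium sulfate heptahydrate 0.384 g; urea 0.633 g; sodium nitrate 0.760 g; sodium thiosulfate pentahydrate 0.123 g; MOPS 1.185 g

Working volume: 138 mL = 0.138 L.
magnesium sulfate heptahydrate: 11.3 mmol/L × 246.5 g/mol × 0.138 L ÷ 1000 = 0.384 g
urea: 76.3 mmol/L × 60.1 g/mol × 0.138 L ÷ 1000 = 0.633 g
sodium nitrate: 64.8 mmol/L × 84.99 g/mol × 0.138 L ÷ 1000 = 0.760 g
sodium thiosulfate pentahydrate: 3.58 mmol/L × 248.2 g/mol × 0.138 L ÷ 1000 = 0.123 g
MOPS: 8.59 g/L × 0.138 L = 1.185 g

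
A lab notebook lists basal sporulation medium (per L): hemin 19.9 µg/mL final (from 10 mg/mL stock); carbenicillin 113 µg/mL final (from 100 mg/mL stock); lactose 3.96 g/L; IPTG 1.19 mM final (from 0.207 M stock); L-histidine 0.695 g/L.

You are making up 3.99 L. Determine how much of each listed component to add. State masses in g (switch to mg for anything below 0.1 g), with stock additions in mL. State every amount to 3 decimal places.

Working volume: 3.99 L.
hemin: dilute stock: 19.9 µg/mL × 3990 mL ÷ 10000 µg/mL = 7.940 mL
carbenicillin: C1V1 = C2V2 → 113 µg/mL × 3990 mL ÷ 100000 µg/mL = 4.509 mL
lactose: 3.96 g/L × 3.99 L = 15.800 g
IPTG: C1V1 = C2V2 → 1.19 mM × 3990 mL ÷ 207 mM = 22.938 mL
L-histidine: 0.695 g/L × 3.99 L = 2.773 g

hemin 7.940 mL; carbenicillin 4.509 mL; lactose 15.800 g; IPTG 22.938 mL; L-histidine 2.773 g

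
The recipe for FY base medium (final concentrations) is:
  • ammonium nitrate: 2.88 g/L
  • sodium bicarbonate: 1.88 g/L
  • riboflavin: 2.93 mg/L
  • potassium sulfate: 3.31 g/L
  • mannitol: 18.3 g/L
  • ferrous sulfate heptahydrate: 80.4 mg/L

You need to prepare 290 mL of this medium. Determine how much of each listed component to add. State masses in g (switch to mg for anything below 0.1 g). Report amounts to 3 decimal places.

Scale factor relative to 1 L: 0.29.
ammonium nitrate: 2.88 g/L × 0.29 L = 0.835 g
sodium bicarbonate: 1.88 g/L × 0.29 L = 0.545 g
riboflavin: 2.93 mg/L × 0.29 L = 0.850 mg
potassium sulfate: 3.31 g/L × 0.29 L = 0.960 g
mannitol: 18.3 g/L × 0.29 L = 5.307 g
ferrous sulfate heptahydrate: 80.4 mg/L × 0.29 L = 23.316 mg

ammonium nitrate 0.835 g; sodium bicarbonate 0.545 g; riboflavin 0.850 mg; potassium sulfate 0.960 g; mannitol 5.307 g; ferrous sulfate heptahydrate 23.316 mg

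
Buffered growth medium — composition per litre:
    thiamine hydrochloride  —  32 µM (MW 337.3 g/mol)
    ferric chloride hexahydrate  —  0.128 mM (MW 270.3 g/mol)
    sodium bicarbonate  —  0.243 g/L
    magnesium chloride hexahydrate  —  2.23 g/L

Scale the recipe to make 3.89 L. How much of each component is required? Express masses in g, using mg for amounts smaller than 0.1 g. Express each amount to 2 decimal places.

thiamine hydrochloride 41.99 mg; ferric chloride hexahydrate 0.13 g; sodium bicarbonate 0.95 g; magnesium chloride hexahydrate 8.67 g

Working volume: 3.89 L.
thiamine hydrochloride: 32 µmol/L × 337.3 g/mol × 3.89 L ÷ 1000 = 41.99 mg
ferric chloride hexahydrate: 0.128 mmol/L × 270.3 g/mol × 3.89 L ÷ 1000 = 0.13 g
sodium bicarbonate: 0.243 g/L × 3.89 L = 0.95 g
magnesium chloride hexahydrate: 2.23 g/L × 3.89 L = 8.67 g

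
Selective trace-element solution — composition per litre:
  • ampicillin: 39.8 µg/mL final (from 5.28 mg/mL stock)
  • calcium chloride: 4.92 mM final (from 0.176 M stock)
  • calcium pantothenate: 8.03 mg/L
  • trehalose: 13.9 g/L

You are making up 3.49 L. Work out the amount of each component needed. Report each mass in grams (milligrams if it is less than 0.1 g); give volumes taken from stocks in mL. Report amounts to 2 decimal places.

Scale factor relative to 1 L: 3.49.
ampicillin: dilute stock: 39.8 µg/mL × 3490 mL ÷ 5280 µg/mL = 26.31 mL
calcium chloride: V = C2·V2/C1 = 4.92 mM × 3490 mL ÷ 176 mM = 97.56 mL
calcium pantothenate: 8.03 mg/L × 3.49 L = 28.02 mg
trehalose: 13.9 g/L × 3.49 L = 48.51 g

ampicillin 26.31 mL; calcium chloride 97.56 mL; calcium pantothenate 28.02 mg; trehalose 48.51 g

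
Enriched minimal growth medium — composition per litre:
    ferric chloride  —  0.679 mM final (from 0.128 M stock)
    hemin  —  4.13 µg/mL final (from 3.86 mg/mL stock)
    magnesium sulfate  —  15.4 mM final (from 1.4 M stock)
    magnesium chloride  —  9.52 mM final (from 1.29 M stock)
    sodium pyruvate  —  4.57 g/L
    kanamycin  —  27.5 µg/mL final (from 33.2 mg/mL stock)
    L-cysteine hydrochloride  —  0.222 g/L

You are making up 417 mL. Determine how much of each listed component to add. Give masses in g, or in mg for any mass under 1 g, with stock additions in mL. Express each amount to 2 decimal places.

ferric chloride 2.21 mL; hemin 0.45 mL; magnesium sulfate 4.59 mL; magnesium chloride 3.08 mL; sodium pyruvate 1.91 g; kanamycin 0.35 mL; L-cysteine hydrochloride 92.57 mg

Working volume: 417 mL = 0.417 L.
ferric chloride: V = C2·V2/C1 = 0.679 mM × 417 mL ÷ 128 mM = 2.21 mL
hemin: V = C2·V2/C1 = 4.13 µg/mL × 417 mL ÷ 3860 µg/mL = 0.45 mL
magnesium sulfate: C1V1 = C2V2 → 15.4 mM × 417 mL ÷ 1400 mM = 4.59 mL
magnesium chloride: V = C2·V2/C1 = 9.52 mM × 417 mL ÷ 1290 mM = 3.08 mL
sodium pyruvate: 4.57 g/L × 0.417 L = 1.91 g
kanamycin: dilute stock: 27.5 µg/mL × 417 mL ÷ 33200 µg/mL = 0.35 mL
L-cysteine hydrochloride: 0.222 g/L × 0.417 L = 0.092574 g = 92.57 mg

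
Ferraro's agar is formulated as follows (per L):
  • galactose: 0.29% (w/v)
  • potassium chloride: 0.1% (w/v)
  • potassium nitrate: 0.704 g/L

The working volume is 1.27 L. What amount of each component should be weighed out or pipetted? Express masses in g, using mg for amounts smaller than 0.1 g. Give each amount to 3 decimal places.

galactose 3.683 g; potassium chloride 1.270 g; potassium nitrate 0.894 g

Scale factor relative to 1 L: 1.27.
galactose: 0.29 g per 100 mL × 1270 mL ÷ 100 = 3.683 g
potassium chloride: 0.1% w/v = 1 g/L → 1 × 1.27 L = 1.270 g
potassium nitrate: 0.704 g/L × 1.27 L = 0.894 g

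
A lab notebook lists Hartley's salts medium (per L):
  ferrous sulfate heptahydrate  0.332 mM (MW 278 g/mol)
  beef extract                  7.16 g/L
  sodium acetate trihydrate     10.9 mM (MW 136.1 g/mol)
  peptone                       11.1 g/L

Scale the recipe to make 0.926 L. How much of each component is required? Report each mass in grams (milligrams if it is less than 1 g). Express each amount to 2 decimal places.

ferrous sulfate heptahydrate 85.47 mg; beef extract 6.63 g; sodium acetate trihydrate 1.37 g; peptone 10.28 g

Working volume: 0.926 L.
ferrous sulfate heptahydrate: 0.332 mmol/L × 278 mg/mmol × 0.926 L = 85.47 mg
beef extract: 7.16 g/L × 0.926 L = 6.63 g
sodium acetate trihydrate: 10.9 mmol/L × 136.1 g/mol × 0.926 L ÷ 1000 = 1.37 g
peptone: 11.1 g/L × 0.926 L = 10.28 g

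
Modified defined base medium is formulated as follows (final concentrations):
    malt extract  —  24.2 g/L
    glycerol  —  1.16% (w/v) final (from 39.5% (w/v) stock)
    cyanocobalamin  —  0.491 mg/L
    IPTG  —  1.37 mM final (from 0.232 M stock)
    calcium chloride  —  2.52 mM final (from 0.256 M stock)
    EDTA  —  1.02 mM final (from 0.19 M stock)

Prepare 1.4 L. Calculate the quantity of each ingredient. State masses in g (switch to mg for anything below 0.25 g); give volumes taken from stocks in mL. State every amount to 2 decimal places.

Scale factor relative to 1 L: 1.4.
malt extract: 24.2 g/L × 1.4 L = 33.88 g
glycerol: C1V1 = C2V2 → 1.16% ÷ 39.5% × 1400 mL = 41.11 mL
cyanocobalamin: 0.491 mg/L × 1.4 L = 0.69 mg
IPTG: C1V1 = C2V2 → 1.37 mM × 1400 mL ÷ 232 mM = 8.27 mL
calcium chloride: V = C2·V2/C1 = 2.52 mM × 1400 mL ÷ 256 mM = 13.78 mL
EDTA: C1V1 = C2V2 → 1.02 mM × 1400 mL ÷ 190 mM = 7.52 mL

malt extract 33.88 g; glycerol 41.11 mL; cyanocobalamin 0.69 mg; IPTG 8.27 mL; calcium chloride 13.78 mL; EDTA 7.52 mL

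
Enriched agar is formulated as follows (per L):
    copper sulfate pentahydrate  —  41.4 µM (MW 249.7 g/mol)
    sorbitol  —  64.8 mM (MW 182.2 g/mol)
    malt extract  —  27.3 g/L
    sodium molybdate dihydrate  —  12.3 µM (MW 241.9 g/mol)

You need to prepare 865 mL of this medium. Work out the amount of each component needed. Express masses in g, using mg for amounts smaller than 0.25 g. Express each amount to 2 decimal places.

copper sulfate pentahydrate 8.94 mg; sorbitol 10.21 g; malt extract 23.61 g; sodium molybdate dihydrate 2.57 mg

Target volume = 865 mL = 0.865 L.
copper sulfate pentahydrate: 41.4 µmol/L × 249.7 g/mol × 0.865 L ÷ 1000 = 8.94 mg
sorbitol: 64.8 mmol/L × 182.2 g/mol × 0.865 L ÷ 1000 = 10.21 g
malt extract: 27.3 g/L × 0.865 L = 23.61 g
sodium molybdate dihydrate: 12.3 µmol/L × 241.9 g/mol × 0.865 L ÷ 1000 = 2.57 mg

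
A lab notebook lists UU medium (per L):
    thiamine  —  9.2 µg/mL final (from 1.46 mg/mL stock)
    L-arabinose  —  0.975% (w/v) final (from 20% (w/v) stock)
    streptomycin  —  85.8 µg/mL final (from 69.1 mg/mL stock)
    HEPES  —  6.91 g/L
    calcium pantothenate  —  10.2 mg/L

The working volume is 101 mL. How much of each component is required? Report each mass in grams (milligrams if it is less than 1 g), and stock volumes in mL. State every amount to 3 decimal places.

Working volume: 101 mL = 0.101 L.
thiamine: V = C2·V2/C1 = 9.2 µg/mL × 101 mL ÷ 1460 µg/mL = 0.636 mL
L-arabinose: V = C2·V2/C1 = 0.975% ÷ 20% × 101 mL = 4.924 mL
streptomycin: C1V1 = C2V2 → 85.8 µg/mL × 101 mL ÷ 69100 µg/mL = 0.125 mL
HEPES: 6.91 g/L × 0.101 L = 0.69791 g = 697.910 mg
calcium pantothenate: 10.2 mg/L × 0.101 L = 1.030 mg

thiamine 0.636 mL; L-arabinose 4.924 mL; streptomycin 0.125 mL; HEPES 697.910 mg; calcium pantothenate 1.030 mg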